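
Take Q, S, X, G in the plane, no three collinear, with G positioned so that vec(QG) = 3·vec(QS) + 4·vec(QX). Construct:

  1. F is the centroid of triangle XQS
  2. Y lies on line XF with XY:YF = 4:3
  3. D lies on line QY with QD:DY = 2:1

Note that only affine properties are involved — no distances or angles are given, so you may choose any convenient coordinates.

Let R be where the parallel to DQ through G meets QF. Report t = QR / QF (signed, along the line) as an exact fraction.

t = 23/3

Set Q = (0, 0), S = (1, 0), X = (0, 1), G = (3, 4); any affine frame gives the same invariant.
1. F is the centroid of triangle XQS ⇒ F = (1/3, 1/3)
2. Y lies on line XF with XY:YF = 4:3 ⇒ Y = (4/21, 13/21)
3. D lies on line QY with QD:DY = 2:1 ⇒ D = (8/63, 26/63)
through G parallel to DQ: direction (-8/63, -26/63); meets QF at R = (23/9, 23/9)
R = Q + t·(F−Q) with t = 23/3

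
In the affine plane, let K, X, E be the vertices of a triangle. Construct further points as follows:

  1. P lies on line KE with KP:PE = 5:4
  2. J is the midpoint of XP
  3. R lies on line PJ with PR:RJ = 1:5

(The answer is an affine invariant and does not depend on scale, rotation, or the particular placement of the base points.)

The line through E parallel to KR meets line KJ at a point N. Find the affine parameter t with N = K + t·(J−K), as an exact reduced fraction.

t = -9/25

Choose coordinates K = (0, 0), X = (1, 0), E = (0, 1).
1. P lies on line KE with KP:PE = 5:4 ⇒ P = (0, 5/9)
2. J is the midpoint of XP ⇒ J = (1/2, 5/18)
3. R lies on line PJ with PR:RJ = 1:5 ⇒ R = (1/12, 55/108)
through E parallel to KR: direction (1/12, 55/108); meets KJ at N = (-9/50, -1/10)
N = K + t·(J−K) with t = -9/25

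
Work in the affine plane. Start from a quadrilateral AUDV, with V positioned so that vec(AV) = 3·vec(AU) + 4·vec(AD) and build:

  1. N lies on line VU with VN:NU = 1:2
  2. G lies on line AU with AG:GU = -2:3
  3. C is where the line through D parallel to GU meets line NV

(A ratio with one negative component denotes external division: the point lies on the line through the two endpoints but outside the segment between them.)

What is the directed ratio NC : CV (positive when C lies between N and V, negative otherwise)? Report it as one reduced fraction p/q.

Assign A = (0, 0), U = (1, 0), D = (0, 1), V = (3, 4) — the answer is frame-independent, so this choice is without loss of generality.
1. N lies on line VU with VN:NU = 1:2 ⇒ N = (7/3, 8/3)
2. G lies on line AU with AG:GU = -2:3 ⇒ G = (-2, 0)
3. C is where the line through D parallel to GU meets line NV ⇒ C = (3/2, 1)
C = N + t·(V−N) with t = -5/4, so NC:CV = t:(1−t) = -5/4:9/4

NC:CV = -5/9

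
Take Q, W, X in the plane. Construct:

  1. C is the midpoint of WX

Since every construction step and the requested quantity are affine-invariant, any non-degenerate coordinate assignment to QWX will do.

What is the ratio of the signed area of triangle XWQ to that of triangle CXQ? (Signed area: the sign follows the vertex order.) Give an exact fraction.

[XWQ]:[CXQ] = -2

Work in coordinates with Q = (0, 0), W = (1, 0), X = (0, 1).
1. C is the midpoint of WX ⇒ C = (1/2, 1/2)
2·[XWQ] = -1, 2·[CXQ] = 1/2
[XWQ]:[CXQ] = -1:1/2 = -2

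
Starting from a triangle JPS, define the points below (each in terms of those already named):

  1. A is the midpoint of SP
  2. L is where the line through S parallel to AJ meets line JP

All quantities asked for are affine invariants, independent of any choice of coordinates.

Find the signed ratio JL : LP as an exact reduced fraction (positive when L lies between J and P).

JL:LP = -1/2

Choose coordinates J = (0, 0), P = (1, 0), S = (0, 1).
1. A is the midpoint of SP ⇒ A = (1/2, 1/2)
2. L is where the line through S parallel to AJ meets line JP ⇒ L = (-1, 0)
L = J + t·(P−J) with t = -1, so JL:LP = t:(1−t) = -1:2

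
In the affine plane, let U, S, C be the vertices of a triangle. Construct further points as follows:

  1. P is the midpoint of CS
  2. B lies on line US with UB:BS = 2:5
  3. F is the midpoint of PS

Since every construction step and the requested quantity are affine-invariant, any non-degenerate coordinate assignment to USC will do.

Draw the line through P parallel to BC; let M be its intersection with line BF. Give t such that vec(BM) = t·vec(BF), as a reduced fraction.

Set U = (0, 0), S = (1, 0), C = (0, 1); any affine frame gives the same invariant.
1. P is the midpoint of CS ⇒ P = (1/2, 1/2)
2. B lies on line US with UB:BS = 2:5 ⇒ B = (2/7, 0)
3. F is the midpoint of PS ⇒ F = (3/4, 1/4)
through P parallel to BC: direction (-2/7, 1); meets BF at M = (25/42, 1/6)
M = B + t·(F−B) with t = 2/3

t = 2/3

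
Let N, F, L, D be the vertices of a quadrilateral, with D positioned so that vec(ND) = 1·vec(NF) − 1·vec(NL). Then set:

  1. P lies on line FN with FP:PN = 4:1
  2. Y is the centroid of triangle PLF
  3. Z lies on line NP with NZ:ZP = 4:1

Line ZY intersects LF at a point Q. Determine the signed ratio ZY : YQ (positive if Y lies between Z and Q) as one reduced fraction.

Set N = (0, 0), F = (1, 0), L = (0, 1), D = (1, -1); any affine frame gives the same invariant.
1. P lies on line FN with FP:PN = 4:1 ⇒ P = (1/5, 0)
2. Y is the centroid of triangle PLF ⇒ Y = (2/5, 1/3)
3. Z lies on line NP with NZ:ZP = 4:1 ⇒ Z = (4/25, 0)
line ZY meets LF at Q = (22/43, 21/43)
Y = Z + t·(Q−Z) with t = 43/63, so ZY:YQ = 43/63:20/63

ZY:YQ = 43/20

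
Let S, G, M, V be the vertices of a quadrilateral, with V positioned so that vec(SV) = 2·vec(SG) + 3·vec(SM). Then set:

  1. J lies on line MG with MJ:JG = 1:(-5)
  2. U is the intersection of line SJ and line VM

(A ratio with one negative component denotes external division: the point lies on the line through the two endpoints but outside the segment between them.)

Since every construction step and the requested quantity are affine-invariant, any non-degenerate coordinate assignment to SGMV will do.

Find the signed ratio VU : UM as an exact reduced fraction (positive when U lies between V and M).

VU:UM = -13

Assign S = (0, 0), G = (1, 0), M = (0, 1), V = (2, 3) — the answer is frame-independent, so this choice is without loss of generality.
1. J lies on line MG with MJ:JG = 1:(-5) ⇒ J = (-1/4, 5/4)
2. U is the intersection of line SJ and line VM ⇒ U = (-1/6, 5/6)
U = V + t·(M−V) with t = 13/12, so VU:UM = t:(1−t) = 13/12:-1/12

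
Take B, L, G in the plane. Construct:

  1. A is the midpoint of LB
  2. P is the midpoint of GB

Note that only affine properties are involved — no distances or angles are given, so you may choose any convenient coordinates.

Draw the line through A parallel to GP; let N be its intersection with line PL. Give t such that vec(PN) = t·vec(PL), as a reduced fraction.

t = 1/2

Work in coordinates with B = (0, 0), L = (1, 0), G = (0, 1).
1. A is the midpoint of LB ⇒ A = (1/2, 0)
2. P is the midpoint of GB ⇒ P = (0, 1/2)
through A parallel to GP: direction (0, -1/2); meets PL at N = (1/2, 1/4)
N = P + t·(L−P) with t = 1/2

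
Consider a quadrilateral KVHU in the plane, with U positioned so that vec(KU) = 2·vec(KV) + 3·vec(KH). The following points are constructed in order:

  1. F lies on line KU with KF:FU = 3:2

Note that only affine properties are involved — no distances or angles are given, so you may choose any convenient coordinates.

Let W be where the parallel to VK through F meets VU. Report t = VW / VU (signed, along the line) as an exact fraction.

Choose coordinates K = (0, 0), V = (1, 0), H = (0, 1), U = (2, 3).
1. F lies on line KU with KF:FU = 3:2 ⇒ F = (6/5, 9/5)
through F parallel to VK: direction (-1, 0); meets VU at W = (8/5, 9/5)
W = V + t·(U−V) with t = 3/5

t = 3/5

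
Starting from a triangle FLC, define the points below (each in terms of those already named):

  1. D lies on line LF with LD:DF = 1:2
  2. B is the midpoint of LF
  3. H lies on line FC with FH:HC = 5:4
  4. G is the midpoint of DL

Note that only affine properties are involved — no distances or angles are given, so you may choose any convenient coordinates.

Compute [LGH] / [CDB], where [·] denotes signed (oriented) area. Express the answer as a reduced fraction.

Set F = (0, 0), L = (1, 0), C = (0, 1); any affine frame gives the same invariant.
1. D lies on line LF with LD:DF = 1:2 ⇒ D = (2/3, 0)
2. B is the midpoint of LF ⇒ B = (1/2, 0)
3. H lies on line FC with FH:HC = 5:4 ⇒ H = (0, 5/9)
4. G is the midpoint of DL ⇒ G = (5/6, 0)
2·[LGH] = -5/54, 2·[CDB] = -1/6
[LGH]:[CDB] = -5/54:-1/6 = 5/9

[LGH]:[CDB] = 5/9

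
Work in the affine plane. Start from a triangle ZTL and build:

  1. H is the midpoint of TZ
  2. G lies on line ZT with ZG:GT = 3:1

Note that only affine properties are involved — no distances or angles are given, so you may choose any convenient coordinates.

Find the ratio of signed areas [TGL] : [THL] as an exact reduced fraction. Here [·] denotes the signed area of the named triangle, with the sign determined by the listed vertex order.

Work in coordinates with Z = (0, 0), T = (1, 0), L = (0, 1).
1. H is the midpoint of TZ ⇒ H = (1/2, 0)
2. G lies on line ZT with ZG:GT = 3:1 ⇒ G = (3/4, 0)
2·[TGL] = -1/4, 2·[THL] = -1/2
[TGL]:[THL] = -1/4:-1/2 = 1/2

[TGL]:[THL] = 1/2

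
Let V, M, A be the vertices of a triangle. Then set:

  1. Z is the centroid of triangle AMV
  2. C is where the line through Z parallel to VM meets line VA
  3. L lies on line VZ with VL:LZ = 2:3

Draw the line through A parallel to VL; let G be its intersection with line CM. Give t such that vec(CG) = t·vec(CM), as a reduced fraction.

Assign V = (0, 0), M = (1, 0), A = (0, 1) — the answer is frame-independent, so this choice is without loss of generality.
1. Z is the centroid of triangle AMV ⇒ Z = (1/3, 1/3)
2. C is where the line through Z parallel to VM meets line VA ⇒ C = (0, 1/3)
3. L lies on line VZ with VL:LZ = 2:3 ⇒ L = (2/15, 2/15)
through A parallel to VL: direction (2/15, 2/15); meets CM at G = (-1/2, 1/2)
G = C + t·(M−C) with t = -1/2

t = -1/2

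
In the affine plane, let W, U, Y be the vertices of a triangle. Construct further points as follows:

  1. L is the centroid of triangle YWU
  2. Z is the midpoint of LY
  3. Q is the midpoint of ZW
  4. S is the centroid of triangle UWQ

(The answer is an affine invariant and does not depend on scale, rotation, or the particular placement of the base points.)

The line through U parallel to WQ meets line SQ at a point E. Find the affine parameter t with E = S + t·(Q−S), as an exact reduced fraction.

t = -2

Choose coordinates W = (0, 0), U = (1, 0), Y = (0, 1).
1. L is the centroid of triangle YWU ⇒ L = (1/3, 1/3)
2. Z is the midpoint of LY ⇒ Z = (1/6, 2/3)
3. Q is the midpoint of ZW ⇒ Q = (1/12, 1/3)
4. S is the centroid of triangle UWQ ⇒ S = (13/36, 1/9)
through U parallel to WQ: direction (1/12, 1/3); meets SQ at E = (11/12, -1/3)
E = S + t·(Q−S) with t = -2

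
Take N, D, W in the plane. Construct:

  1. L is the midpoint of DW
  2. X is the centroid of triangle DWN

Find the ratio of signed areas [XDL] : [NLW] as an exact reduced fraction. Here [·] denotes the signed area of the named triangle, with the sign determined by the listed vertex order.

[XDL]:[NLW] = 1/3

Set N = (0, 0), D = (1, 0), W = (0, 1); any affine frame gives the same invariant.
1. L is the midpoint of DW ⇒ L = (1/2, 1/2)
2. X is the centroid of triangle DWN ⇒ X = (1/3, 1/3)
2·[XDL] = 1/6, 2·[NLW] = 1/2
[XDL]:[NLW] = 1/6:1/2 = 1/3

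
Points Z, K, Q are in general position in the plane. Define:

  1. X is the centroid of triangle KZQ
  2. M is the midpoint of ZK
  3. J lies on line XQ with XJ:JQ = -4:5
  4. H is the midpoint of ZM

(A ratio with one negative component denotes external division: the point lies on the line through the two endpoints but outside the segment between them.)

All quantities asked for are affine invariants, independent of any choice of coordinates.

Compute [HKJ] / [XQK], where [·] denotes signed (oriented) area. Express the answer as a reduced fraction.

[HKJ]:[XQK] = 21/4

Set Z = (0, 0), K = (1, 0), Q = (0, 1); any affine frame gives the same invariant.
1. X is the centroid of triangle KZQ ⇒ X = (1/3, 1/3)
2. M is the midpoint of ZK ⇒ M = (1/2, 0)
3. J lies on line XQ with XJ:JQ = -4:5 ⇒ J = (5/3, -7/3)
4. H is the midpoint of ZM ⇒ H = (1/4, 0)
2·[HKJ] = -7/4, 2·[XQK] = -1/3
[HKJ]:[XQK] = -7/4:-1/3 = 21/4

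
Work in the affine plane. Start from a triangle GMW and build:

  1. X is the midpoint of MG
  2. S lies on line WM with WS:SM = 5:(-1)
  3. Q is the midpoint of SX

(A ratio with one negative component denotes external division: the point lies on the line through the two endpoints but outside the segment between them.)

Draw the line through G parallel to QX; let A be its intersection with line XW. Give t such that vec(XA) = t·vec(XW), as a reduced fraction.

t = -1/5

Choose coordinates G = (0, 0), M = (1, 0), W = (0, 1).
1. X is the midpoint of MG ⇒ X = (1/2, 0)
2. S lies on line WM with WS:SM = 5:(-1) ⇒ S = (5/4, -1/4)
3. Q is the midpoint of SX ⇒ Q = (7/8, -1/8)
through G parallel to QX: direction (-3/8, 1/8); meets XW at A = (3/5, -1/5)
A = X + t·(W−X) with t = -1/5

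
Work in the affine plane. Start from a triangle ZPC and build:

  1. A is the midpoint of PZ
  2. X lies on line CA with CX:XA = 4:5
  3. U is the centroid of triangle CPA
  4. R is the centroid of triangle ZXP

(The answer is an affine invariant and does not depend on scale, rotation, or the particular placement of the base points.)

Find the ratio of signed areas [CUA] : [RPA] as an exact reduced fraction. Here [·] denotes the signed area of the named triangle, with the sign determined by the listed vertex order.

[CUA]:[RPA] = 9/5

Work in coordinates with Z = (0, 0), P = (1, 0), C = (0, 1).
1. A is the midpoint of PZ ⇒ A = (1/2, 0)
2. X lies on line CA with CX:XA = 4:5 ⇒ X = (2/9, 5/9)
3. U is the centroid of triangle CPA ⇒ U = (1/2, 1/3)
4. R is the centroid of triangle ZXP ⇒ R = (11/27, 5/27)
2·[CUA] = -1/6, 2·[RPA] = -5/54
[CUA]:[RPA] = -1/6:-5/54 = 9/5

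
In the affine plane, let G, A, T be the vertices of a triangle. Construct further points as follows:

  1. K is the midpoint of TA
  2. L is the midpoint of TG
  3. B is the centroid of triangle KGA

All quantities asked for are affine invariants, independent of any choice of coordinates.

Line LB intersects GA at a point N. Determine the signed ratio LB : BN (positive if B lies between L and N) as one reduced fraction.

Assign G = (0, 0), A = (1, 0), T = (0, 1) — the answer is frame-independent, so this choice is without loss of generality.
1. K is the midpoint of TA ⇒ K = (1/2, 1/2)
2. L is the midpoint of TG ⇒ L = (0, 1/2)
3. B is the centroid of triangle KGA ⇒ B = (1/2, 1/6)
line LB meets GA at N = (3/4, 0)
B = L + t·(N−L) with t = 2/3, so LB:BN = 2/3:1/3

LB:BN = 2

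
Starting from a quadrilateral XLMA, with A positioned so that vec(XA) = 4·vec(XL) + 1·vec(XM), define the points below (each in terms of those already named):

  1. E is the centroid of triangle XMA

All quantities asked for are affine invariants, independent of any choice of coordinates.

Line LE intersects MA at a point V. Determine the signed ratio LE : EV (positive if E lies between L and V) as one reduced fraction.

LE:EV = 2

Work in coordinates with X = (0, 0), L = (1, 0), M = (0, 1), A = (4, 1).
1. E is the centroid of triangle XMA ⇒ E = (4/3, 2/3)
line LE meets MA at V = (3/2, 1)
E = L + t·(V−L) with t = 2/3, so LE:EV = 2/3:1/3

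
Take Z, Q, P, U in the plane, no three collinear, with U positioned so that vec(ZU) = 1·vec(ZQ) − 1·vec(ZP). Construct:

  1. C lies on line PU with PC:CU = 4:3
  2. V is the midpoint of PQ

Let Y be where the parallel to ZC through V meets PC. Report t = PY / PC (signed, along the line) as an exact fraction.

t = 3/8

Choose coordinates Z = (0, 0), Q = (1, 0), P = (0, 1), U = (1, -1).
1. C lies on line PU with PC:CU = 4:3 ⇒ C = (4/7, -1/7)
2. V is the midpoint of PQ ⇒ V = (1/2, 1/2)
through V parallel to ZC: direction (4/7, -1/7); meets PC at Y = (3/14, 4/7)
Y = P + t·(C−P) with t = 3/8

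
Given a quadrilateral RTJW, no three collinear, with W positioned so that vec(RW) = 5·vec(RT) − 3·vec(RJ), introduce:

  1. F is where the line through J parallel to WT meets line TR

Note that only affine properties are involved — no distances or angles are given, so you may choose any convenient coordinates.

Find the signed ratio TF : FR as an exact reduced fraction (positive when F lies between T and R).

Set R = (0, 0), T = (1, 0), J = (0, 1), W = (5, -3); any affine frame gives the same invariant.
1. F is where the line through J parallel to WT meets line TR ⇒ F = (4/3, 0)
F = T + t·(R−T) with t = -1/3, so TF:FR = t:(1−t) = -1/3:4/3

TF:FR = -1/4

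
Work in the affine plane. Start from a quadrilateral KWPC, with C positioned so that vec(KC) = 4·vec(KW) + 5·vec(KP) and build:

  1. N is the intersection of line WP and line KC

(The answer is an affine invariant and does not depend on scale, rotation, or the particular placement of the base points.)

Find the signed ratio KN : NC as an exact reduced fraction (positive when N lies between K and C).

Choose coordinates K = (0, 0), W = (1, 0), P = (0, 1), C = (4, 5).
1. N is the intersection of line WP and line KC ⇒ N = (4/9, 5/9)
N = K + t·(C−K) with t = 1/9, so KN:NC = t:(1−t) = 1/9:8/9

KN:NC = 1/8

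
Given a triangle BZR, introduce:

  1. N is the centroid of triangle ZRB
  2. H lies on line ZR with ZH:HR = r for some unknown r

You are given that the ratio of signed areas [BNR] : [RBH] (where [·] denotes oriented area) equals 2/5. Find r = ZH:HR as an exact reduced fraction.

r = 1/5

Assign B = (0, 0), Z = (1, 0), R = (0, 1) — the answer is frame-independent, so this choice is without loss of generality.
1. N is the centroid of triangle ZRB ⇒ N = (1/3, 1/3)
2. With ZH:HR = r, write λ = r/(r+1) so H = Z + λ·(R−Z); H is affine-linear in λ
Every point depending on H is an affine combination of H and λ-independent points, so each such coordinate is linear in λ; the λ² term in each signed area is a multiple of (R−Z)×(R−Z) = 0, so 2·[BNR] and 2·[RBH] are each linear in λ. Evaluating at λ=0 and λ=1:
  2·[BNR] = 1/3,   2·[RBH] = −λ + 1
So [BNR]:[RBH] = (1/3) / (−λ + 1). Setting this equal to 2/5:
  1/3 = 2/5·(−λ + 1)  ⇒  λ = 1/6
Then r = λ/(1−λ) = (1/6)/(5/6) = 1/5. Check: with r = 1/5, H = (5/6, 1/6) and [BNR]:[RBH] = 2/5 as required.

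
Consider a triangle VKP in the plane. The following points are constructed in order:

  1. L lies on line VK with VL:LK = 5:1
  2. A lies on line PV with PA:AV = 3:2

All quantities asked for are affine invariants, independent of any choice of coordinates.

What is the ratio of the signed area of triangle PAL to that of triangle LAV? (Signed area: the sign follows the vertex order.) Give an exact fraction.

Choose coordinates V = (0, 0), K = (1, 0), P = (0, 1).
1. L lies on line VK with VL:LK = 5:1 ⇒ L = (5/6, 0)
2. A lies on line PV with PA:AV = 3:2 ⇒ A = (0, 2/5)
2·[PAL] = 1/2, 2·[LAV] = 1/3
[PAL]:[LAV] = 1/2:1/3 = 3/2

[PAL]:[LAV] = 3/2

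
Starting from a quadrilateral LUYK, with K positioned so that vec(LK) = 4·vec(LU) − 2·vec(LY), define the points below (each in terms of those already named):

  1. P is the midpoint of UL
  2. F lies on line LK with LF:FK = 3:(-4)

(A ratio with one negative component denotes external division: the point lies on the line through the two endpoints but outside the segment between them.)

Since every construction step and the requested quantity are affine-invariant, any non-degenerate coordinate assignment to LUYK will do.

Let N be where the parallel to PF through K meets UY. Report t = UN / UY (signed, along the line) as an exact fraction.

t = -14/13

Choose coordinates L = (0, 0), U = (1, 0), Y = (0, 1), K = (4, -2).
1. P is the midpoint of UL ⇒ P = (1/2, 0)
2. F lies on line LK with LF:FK = 3:(-4) ⇒ F = (-12, 6)
through K parallel to PF: direction (-25/2, 6); meets UY at N = (27/13, -14/13)
N = U + t·(Y−U) with t = -14/13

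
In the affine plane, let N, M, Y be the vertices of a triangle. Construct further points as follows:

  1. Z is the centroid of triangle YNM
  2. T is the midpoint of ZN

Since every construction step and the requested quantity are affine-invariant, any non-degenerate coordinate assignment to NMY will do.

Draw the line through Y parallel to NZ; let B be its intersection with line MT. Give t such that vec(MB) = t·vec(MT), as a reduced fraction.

Work in coordinates with N = (0, 0), M = (1, 0), Y = (0, 1).
1. Z is the centroid of triangle YNM ⇒ Z = (1/3, 1/3)
2. T is the midpoint of ZN ⇒ T = (1/6, 1/6)
through Y parallel to NZ: direction (1/3, 1/3); meets MT at B = (-2/3, 1/3)
B = M + t·(T−M) with t = 2

t = 2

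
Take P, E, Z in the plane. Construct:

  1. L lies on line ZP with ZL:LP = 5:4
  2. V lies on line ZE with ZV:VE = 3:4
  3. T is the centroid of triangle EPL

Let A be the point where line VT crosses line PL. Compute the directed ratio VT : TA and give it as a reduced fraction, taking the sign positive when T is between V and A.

Choose coordinates P = (0, 0), E = (1, 0), Z = (0, 1).
1. L lies on line ZP with ZL:LP = 5:4 ⇒ L = (0, 4/9)
2. V lies on line ZE with ZV:VE = 3:4 ⇒ V = (3/7, 4/7)
3. T is the centroid of triangle EPL ⇒ T = (1/3, 4/27)
line VT meets PL at A = (0, -4/3)
T = V + t·(A−V) with t = 2/9, so VT:TA = 2/9:7/9

VT:TA = 2/7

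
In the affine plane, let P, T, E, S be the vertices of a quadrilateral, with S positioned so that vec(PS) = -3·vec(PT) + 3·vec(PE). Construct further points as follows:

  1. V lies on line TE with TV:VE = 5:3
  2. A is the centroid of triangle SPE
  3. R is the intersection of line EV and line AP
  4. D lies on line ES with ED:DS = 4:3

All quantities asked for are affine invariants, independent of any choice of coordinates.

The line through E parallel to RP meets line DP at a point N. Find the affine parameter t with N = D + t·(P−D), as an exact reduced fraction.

t = 8

Choose coordinates P = (0, 0), T = (1, 0), E = (0, 1), S = (-3, 3).
1. V lies on line TE with TV:VE = 5:3 ⇒ V = (3/8, 5/8)
2. A is the centroid of triangle SPE ⇒ A = (-1, 4/3)
3. R is the intersection of line EV and line AP ⇒ R = (-3, 4)
4. D lies on line ES with ED:DS = 4:3 ⇒ D = (-12/7, 15/7)
through E parallel to RP: direction (3, -4); meets DP at N = (12, -15)
N = D + t·(P−D) with t = 8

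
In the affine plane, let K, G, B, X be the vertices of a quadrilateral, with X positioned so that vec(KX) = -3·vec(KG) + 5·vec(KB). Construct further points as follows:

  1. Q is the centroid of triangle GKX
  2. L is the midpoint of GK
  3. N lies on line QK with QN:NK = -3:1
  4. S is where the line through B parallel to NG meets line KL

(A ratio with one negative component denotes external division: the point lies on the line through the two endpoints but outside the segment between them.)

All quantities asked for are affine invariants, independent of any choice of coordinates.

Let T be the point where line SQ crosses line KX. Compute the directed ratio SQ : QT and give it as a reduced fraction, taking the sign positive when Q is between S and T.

Set K = (0, 0), G = (1, 0), B = (0, 1), X = (-3, 5); any affine frame gives the same invariant.
1. Q is the centroid of triangle GKX ⇒ Q = (-2/3, 5/3)
2. L is the midpoint of GK ⇒ L = (1/2, 0)
3. N lies on line QK with QN:NK = -3:1 ⇒ N = (1/3, -5/6)
4. S is where the line through B parallel to NG meets line KL ⇒ S = (-4/5, 0)
line SQ meets KX at T = (-12/17, 20/17)
Q = S + t·(T−S) with t = 17/12, so SQ:QT = 17/12:-5/12

SQ:QT = -17/5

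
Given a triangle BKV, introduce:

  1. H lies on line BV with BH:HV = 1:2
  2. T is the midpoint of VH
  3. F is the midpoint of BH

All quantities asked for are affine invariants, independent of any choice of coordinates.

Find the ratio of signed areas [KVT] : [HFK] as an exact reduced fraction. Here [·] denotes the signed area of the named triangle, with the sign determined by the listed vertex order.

[KVT]:[HFK] = 2

Set B = (0, 0), K = (1, 0), V = (0, 1); any affine frame gives the same invariant.
1. H lies on line BV with BH:HV = 1:2 ⇒ H = (0, 1/3)
2. T is the midpoint of VH ⇒ T = (0, 2/3)
3. F is the midpoint of BH ⇒ F = (0, 1/6)
2·[KVT] = 1/3, 2·[HFK] = 1/6
[KVT]:[HFK] = 1/3:1/6 = 2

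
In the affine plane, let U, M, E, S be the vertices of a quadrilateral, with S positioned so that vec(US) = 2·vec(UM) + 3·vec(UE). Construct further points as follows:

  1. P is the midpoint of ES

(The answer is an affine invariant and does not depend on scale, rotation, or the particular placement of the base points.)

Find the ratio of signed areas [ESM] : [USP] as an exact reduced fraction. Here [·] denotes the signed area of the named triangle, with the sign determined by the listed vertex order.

[ESM]:[USP] = -4

Set U = (0, 0), M = (1, 0), E = (0, 1), S = (2, 3); any affine frame gives the same invariant.
1. P is the midpoint of ES ⇒ P = (1, 2)
2·[ESM] = -4, 2·[USP] = 1
[ESM]:[USP] = -4:1 = -4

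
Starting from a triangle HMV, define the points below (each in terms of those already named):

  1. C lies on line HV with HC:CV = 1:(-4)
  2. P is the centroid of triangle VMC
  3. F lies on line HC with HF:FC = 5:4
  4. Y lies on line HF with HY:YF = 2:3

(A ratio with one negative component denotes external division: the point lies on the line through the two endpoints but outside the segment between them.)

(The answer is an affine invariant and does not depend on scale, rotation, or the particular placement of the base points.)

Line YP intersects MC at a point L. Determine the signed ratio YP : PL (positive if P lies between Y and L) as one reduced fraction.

YP:PL = -5/12

Set H = (0, 0), M = (1, 0), V = (0, 1); any affine frame gives the same invariant.
1. C lies on line HV with HC:CV = 1:(-4) ⇒ C = (0, -1/3)
2. P is the centroid of triangle VMC ⇒ P = (1/3, 2/9)
3. F lies on line HC with HF:FC = 5:4 ⇒ F = (0, -5/27)
4. Y lies on line HF with HY:YF = 2:3 ⇒ Y = (0, -2/27)
line YP meets MC at L = (-7/15, -22/45)
P = Y + t·(L−Y) with t = -5/7, so YP:PL = -5/7:12/7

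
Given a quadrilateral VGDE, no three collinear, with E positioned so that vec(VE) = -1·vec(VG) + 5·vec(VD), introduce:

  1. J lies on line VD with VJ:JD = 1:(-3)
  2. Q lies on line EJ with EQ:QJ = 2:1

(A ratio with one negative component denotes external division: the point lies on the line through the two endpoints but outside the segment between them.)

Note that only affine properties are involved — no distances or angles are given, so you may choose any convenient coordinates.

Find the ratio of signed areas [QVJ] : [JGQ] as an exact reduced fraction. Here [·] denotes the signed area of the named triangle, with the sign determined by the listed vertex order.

Choose coordinates V = (0, 0), G = (1, 0), D = (0, 1), E = (-1, 5).
1. J lies on line VD with VJ:JD = 1:(-3) ⇒ J = (0, -1/2)
2. Q lies on line EJ with EQ:QJ = 2:1 ⇒ Q = (-1/3, 4/3)
2·[QVJ] = -1/6, 2·[JGQ] = 2
[QVJ]:[JGQ] = -1/6:2 = -1/12

[QVJ]:[JGQ] = -1/12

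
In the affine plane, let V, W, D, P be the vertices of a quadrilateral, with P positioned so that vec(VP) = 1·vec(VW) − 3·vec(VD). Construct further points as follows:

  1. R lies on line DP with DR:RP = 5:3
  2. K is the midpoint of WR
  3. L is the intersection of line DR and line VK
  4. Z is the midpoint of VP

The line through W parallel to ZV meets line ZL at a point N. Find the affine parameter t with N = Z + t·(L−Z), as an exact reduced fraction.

t = 40/9

Choose coordinates V = (0, 0), W = (1, 0), D = (0, 1), P = (1, -3).
1. R lies on line DP with DR:RP = 5:3 ⇒ R = (5/8, -3/2)
2. K is the midpoint of WR ⇒ K = (13/16, -3/4)
3. L is the intersection of line DR and line VK ⇒ L = (13/40, -3/10)
4. Z is the midpoint of VP ⇒ Z = (1/2, -3/2)
through W parallel to ZV: direction (-1/2, 3/2); meets ZL at N = (-5/18, 23/6)
N = Z + t·(L−Z) with t = 40/9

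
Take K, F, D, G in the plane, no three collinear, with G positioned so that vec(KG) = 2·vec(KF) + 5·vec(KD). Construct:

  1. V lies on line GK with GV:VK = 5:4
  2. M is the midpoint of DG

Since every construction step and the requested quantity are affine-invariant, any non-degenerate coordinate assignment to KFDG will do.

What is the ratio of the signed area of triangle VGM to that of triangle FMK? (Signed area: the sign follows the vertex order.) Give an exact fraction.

[VGM]:[FMK] = 5/27

Work in coordinates with K = (0, 0), F = (1, 0), D = (0, 1), G = (2, 5).
1. V lies on line GK with GV:VK = 5:4 ⇒ V = (8/9, 20/9)
2. M is the midpoint of DG ⇒ M = (1, 3)
2·[VGM] = 5/9, 2·[FMK] = 3
[VGM]:[FMK] = 5/9:3 = 5/27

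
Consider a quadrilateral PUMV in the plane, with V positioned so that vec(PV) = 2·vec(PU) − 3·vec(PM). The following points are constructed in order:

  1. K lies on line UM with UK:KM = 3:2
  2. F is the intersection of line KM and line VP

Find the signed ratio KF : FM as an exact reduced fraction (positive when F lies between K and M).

Set P = (0, 0), U = (1, 0), M = (0, 1), V = (2, -3); any affine frame gives the same invariant.
1. K lies on line UM with UK:KM = 3:2 ⇒ K = (2/5, 3/5)
2. F is the intersection of line KM and line VP ⇒ F = (-2, 3)
F = K + t·(M−K) with t = 6, so KF:FM = t:(1−t) = 6:-5

KF:FM = -6/5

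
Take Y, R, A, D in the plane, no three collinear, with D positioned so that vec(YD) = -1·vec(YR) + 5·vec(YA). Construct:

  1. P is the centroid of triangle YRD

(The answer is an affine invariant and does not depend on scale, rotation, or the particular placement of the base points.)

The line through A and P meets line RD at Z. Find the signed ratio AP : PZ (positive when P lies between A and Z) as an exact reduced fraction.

AP:PZ = 4/5

Assign Y = (0, 0), R = (1, 0), A = (0, 1), D = (-1, 5) — the answer is frame-independent, so this choice is without loss of generality.
1. P is the centroid of triangle YRD ⇒ P = (0, 5/3)
line AP meets RD at Z = (0, 5/2)
P = A + t·(Z−A) with t = 4/9, so AP:PZ = 4/9:5/9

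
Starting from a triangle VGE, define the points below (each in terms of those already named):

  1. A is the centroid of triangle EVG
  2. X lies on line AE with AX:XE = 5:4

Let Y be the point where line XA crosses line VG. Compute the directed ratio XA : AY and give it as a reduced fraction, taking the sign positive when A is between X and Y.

XA:AY = 10/9

Work in coordinates with V = (0, 0), G = (1, 0), E = (0, 1).
1. A is the centroid of triangle EVG ⇒ A = (1/3, 1/3)
2. X lies on line AE with AX:XE = 5:4 ⇒ X = (4/27, 19/27)
line XA meets VG at Y = (1/2, 0)
A = X + t·(Y−X) with t = 10/19, so XA:AY = 10/19:9/19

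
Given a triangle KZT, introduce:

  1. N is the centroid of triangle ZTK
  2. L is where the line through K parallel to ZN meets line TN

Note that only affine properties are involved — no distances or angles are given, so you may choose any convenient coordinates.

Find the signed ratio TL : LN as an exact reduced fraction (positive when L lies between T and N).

TL:LN = -2

Assign K = (0, 0), Z = (1, 0), T = (0, 1) — the answer is frame-independent, so this choice is without loss of generality.
1. N is the centroid of triangle ZTK ⇒ N = (1/3, 1/3)
2. L is where the line through K parallel to ZN meets line TN ⇒ L = (2/3, -1/3)
L = T + t·(N−T) with t = 2, so TL:LN = t:(1−t) = 2:-1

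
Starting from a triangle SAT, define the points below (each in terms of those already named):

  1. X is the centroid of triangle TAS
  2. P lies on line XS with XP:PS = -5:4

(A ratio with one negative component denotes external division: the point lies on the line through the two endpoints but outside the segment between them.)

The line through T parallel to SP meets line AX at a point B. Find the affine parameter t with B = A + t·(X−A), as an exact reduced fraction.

Set S = (0, 0), A = (1, 0), T = (0, 1); any affine frame gives the same invariant.
1. X is the centroid of triangle TAS ⇒ X = (1/3, 1/3)
2. P lies on line XS with XP:PS = -5:4 ⇒ P = (-4/3, -4/3)
through T parallel to SP: direction (-4/3, -4/3); meets AX at B = (-1/3, 2/3)
B = A + t·(X−A) with t = 2

t = 2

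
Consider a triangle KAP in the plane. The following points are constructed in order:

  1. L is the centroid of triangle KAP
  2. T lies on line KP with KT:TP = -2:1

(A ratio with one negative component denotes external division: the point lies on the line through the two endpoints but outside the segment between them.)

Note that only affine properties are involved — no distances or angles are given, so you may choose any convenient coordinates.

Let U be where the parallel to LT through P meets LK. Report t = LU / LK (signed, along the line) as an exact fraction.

Work in coordinates with K = (0, 0), A = (1, 0), P = (0, 1).
1. L is the centroid of triangle KAP ⇒ L = (1/3, 1/3)
2. T lies on line KP with KT:TP = -2:1 ⇒ T = (0, 2)
through P parallel to LT: direction (-1/3, 5/3); meets LK at U = (1/6, 1/6)
U = L + t·(K−L) with t = 1/2

t = 1/2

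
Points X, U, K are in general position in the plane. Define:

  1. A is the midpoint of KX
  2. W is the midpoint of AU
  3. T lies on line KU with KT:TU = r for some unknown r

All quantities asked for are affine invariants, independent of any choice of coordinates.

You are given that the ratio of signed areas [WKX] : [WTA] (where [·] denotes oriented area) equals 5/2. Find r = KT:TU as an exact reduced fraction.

r = 1/4

Assign X = (0, 0), U = (1, 0), K = (0, 1) — the answer is frame-independent, so this choice is without loss of generality.
1. A is the midpoint of KX ⇒ A = (0, 1/2)
2. W is the midpoint of AU ⇒ W = (1/2, 1/4)
3. With KT:TU = r, write λ = r/(r+1) so T = K + λ·(U−K); T is affine-linear in λ
Every point depending on T is an affine combination of T and λ-independent points, so each such coordinate is linear in λ; the λ² term in each signed area is a multiple of (U−K)×(U−K) = 0, so 2·[WKX] and 2·[WTA] are each linear in λ. Evaluating at λ=0 and λ=1:
  2·[WKX] = 1/2,   2·[WTA] = -1/4·λ + 1/4
So [WKX]:[WTA] = (1/2) / (-1/4·λ + 1/4). Setting this equal to 5/2:
  1/2 = 5/2·(-1/4·λ + 1/4)  ⇒  λ = 1/5
Then r = λ/(1−λ) = (1/5)/(4/5) = 1/4. Check: with r = 1/4, T = (1/5, 4/5) and [WKX]:[WTA] = 5/2 as required.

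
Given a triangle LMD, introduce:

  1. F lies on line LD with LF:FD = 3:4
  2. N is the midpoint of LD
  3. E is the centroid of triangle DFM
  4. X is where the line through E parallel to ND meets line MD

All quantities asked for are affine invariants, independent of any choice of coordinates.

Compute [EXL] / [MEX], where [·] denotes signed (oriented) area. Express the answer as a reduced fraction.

[EXL]:[MEX] = -1/2

Assign L = (0, 0), M = (1, 0), D = (0, 1) — the answer is frame-independent, so this choice is without loss of generality.
1. F lies on line LD with LF:FD = 3:4 ⇒ F = (0, 3/7)
2. N is the midpoint of LD ⇒ N = (0, 1/2)
3. E is the centroid of triangle DFM ⇒ E = (1/3, 10/21)
4. X is where the line through E parallel to ND meets line MD ⇒ X = (1/3, 2/3)
2·[EXL] = 4/63, 2·[MEX] = -8/63
[EXL]:[MEX] = 4/63:-8/63 = -1/2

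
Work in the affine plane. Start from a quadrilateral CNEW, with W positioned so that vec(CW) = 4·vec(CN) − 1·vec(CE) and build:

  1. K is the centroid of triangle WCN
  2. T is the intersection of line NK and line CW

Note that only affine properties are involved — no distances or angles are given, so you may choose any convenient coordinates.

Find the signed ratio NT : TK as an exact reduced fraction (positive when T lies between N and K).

NT:TK = -3

Choose coordinates C = (0, 0), N = (1, 0), E = (0, 1), W = (4, -1).
1. K is the centroid of triangle WCN ⇒ K = (5/3, -1/3)
2. T is the intersection of line NK and line CW ⇒ T = (2, -1/2)
T = N + t·(K−N) with t = 3/2, so NT:TK = t:(1−t) = 3/2:-1/2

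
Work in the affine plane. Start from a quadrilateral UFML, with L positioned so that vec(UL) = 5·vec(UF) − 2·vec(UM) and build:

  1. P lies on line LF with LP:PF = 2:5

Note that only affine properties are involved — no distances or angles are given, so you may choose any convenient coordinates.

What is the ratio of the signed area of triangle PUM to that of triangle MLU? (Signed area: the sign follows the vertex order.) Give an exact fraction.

Choose coordinates U = (0, 0), F = (1, 0), M = (0, 1), L = (5, -2).
1. P lies on line LF with LP:PF = 2:5 ⇒ P = (27/7, -10/7)
2·[PUM] = -27/7, 2·[MLU] = -5
[PUM]:[MLU] = -27/7:-5 = 27/35

[PUM]:[MLU] = 27/35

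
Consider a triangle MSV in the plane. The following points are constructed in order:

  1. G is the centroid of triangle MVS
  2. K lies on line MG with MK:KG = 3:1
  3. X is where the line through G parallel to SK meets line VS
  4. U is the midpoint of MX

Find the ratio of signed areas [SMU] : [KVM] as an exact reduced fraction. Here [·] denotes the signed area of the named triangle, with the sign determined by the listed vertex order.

Work in coordinates with M = (0, 0), S = (1, 0), V = (0, 1).
1. G is the centroid of triangle MVS ⇒ G = (1/3, 1/3)
2. K lies on line MG with MK:KG = 3:1 ⇒ K = (1/4, 1/4)
3. X is where the line through G parallel to SK meets line VS ⇒ X = (5/6, 1/6)
4. U is the midpoint of MX ⇒ U = (5/12, 1/12)
2·[SMU] = -1/12, 2·[KVM] = 1/4
[SMU]:[KVM] = -1/12:1/4 = -1/3

[SMU]:[KVM] = -1/3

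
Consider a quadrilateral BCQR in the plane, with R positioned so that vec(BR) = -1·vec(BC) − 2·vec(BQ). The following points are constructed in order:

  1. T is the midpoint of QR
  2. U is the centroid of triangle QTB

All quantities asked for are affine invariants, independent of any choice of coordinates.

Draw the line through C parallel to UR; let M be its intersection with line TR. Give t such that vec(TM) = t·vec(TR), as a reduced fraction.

Choose coordinates B = (0, 0), C = (1, 0), Q = (0, 1), R = (-1, -2).
1. T is the midpoint of QR ⇒ T = (-1/2, -1/2)
2. U is the centroid of triangle QTB ⇒ U = (-1/6, 1/6)
through C parallel to UR: direction (-5/6, -13/6); meets TR at M = (-9, -26)
M = T + t·(R−T) with t = 17

t = 17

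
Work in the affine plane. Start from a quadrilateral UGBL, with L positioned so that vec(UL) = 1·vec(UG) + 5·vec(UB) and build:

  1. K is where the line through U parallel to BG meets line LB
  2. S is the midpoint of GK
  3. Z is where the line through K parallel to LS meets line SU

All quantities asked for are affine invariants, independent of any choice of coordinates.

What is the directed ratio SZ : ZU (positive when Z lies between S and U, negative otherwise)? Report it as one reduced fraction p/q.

SZ:ZU = -30/11

Work in coordinates with U = (0, 0), G = (1, 0), B = (0, 1), L = (1, 5).
1. K is where the line through U parallel to BG meets line LB ⇒ K = (-1/5, 1/5)
2. S is the midpoint of GK ⇒ S = (2/5, 1/10)
3. Z is where the line through K parallel to LS meets line SU ⇒ Z = (-22/95, -11/190)
Z = S + t·(U−S) with t = 30/19, so SZ:ZU = t:(1−t) = 30/19:-11/19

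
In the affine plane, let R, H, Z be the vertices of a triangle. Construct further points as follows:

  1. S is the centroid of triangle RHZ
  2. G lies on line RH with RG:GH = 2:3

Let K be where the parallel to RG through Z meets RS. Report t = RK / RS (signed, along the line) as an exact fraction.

Set R = (0, 0), H = (1, 0), Z = (0, 1); any affine frame gives the same invariant.
1. S is the centroid of triangle RHZ ⇒ S = (1/3, 1/3)
2. G lies on line RH with RG:GH = 2:3 ⇒ G = (2/5, 0)
through Z parallel to RG: direction (2/5, 0); meets RS at K = (1, 1)
K = R + t·(S−R) with t = 3

t = 3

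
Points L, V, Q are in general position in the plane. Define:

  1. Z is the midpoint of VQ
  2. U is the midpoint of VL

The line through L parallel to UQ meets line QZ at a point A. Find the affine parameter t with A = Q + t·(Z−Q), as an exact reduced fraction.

Assign L = (0, 0), V = (1, 0), Q = (0, 1) — the answer is frame-independent, so this choice is without loss of generality.
1. Z is the midpoint of VQ ⇒ Z = (1/2, 1/2)
2. U is the midpoint of VL ⇒ U = (1/2, 0)
through L parallel to UQ: direction (-1/2, 1); meets QZ at A = (-1, 2)
A = Q + t·(Z−Q) with t = -2

t = -2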